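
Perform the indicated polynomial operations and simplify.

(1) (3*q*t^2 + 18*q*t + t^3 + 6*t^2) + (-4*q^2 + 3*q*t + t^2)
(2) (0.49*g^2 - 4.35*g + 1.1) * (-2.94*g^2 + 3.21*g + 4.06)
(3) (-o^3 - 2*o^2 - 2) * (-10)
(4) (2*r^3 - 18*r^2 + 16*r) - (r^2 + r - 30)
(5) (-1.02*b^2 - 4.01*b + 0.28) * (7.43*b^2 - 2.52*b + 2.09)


(1) = -4*q^2 + 3*q*t^2 + 21*q*t + t^3 + 7*t^2
(2) = -1.4406*g^4 + 14.3619*g^3 - 15.2081*g^2 - 14.13*g + 4.466
(3) = 10*o^3 + 20*o^2 + 20
(4) = 2*r^3 - 19*r^2 + 15*r + 30
(5) = -7.5786*b^4 - 27.2239*b^3 + 10.0538*b^2 - 9.0865*b + 0.5852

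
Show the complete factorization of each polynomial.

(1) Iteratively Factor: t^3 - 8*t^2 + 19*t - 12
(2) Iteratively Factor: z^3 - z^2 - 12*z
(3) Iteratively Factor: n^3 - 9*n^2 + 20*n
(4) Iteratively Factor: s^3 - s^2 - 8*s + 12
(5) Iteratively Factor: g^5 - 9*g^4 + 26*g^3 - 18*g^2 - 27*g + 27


(1) = (t - 4)*(t^2 - 4*t + 3) = (t - 4)*(t - 1)*(t - 3)
(2) = (z)*(z^2 - z - 12) = z*(z - 4)*(z + 3)
(3) = (n - 5)*(n^2 - 4*n) = n*(n - 5)*(n - 4)
(4) = (s - 2)*(s^2 + s - 6) = (s - 2)*(s + 3)*(s - 2)
(5) = (g - 3)*(g^4 - 6*g^3 + 8*g^2 + 6*g - 9) = (g - 3)*(g - 1)*(g^3 - 5*g^2 + 3*g + 9) = (g - 3)^2*(g - 1)*(g^2 - 2*g - 3) = (g - 3)^2*(g - 1)*(g + 1)*(g - 3)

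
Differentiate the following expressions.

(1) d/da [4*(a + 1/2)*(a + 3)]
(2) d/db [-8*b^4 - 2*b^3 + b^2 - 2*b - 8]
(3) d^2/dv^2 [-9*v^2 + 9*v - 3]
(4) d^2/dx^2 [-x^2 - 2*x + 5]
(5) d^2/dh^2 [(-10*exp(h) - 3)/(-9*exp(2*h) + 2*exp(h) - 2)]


(1) = 8*a + 14
(2) = -32*b^3 - 6*b^2 + 2*b - 2
(3) = -18
(4) = -2
(5) = (810*exp(4*h) + 1152*exp(3*h) - 1242*exp(2*h) - 164*exp(h) + 52)*exp(h)/(729*exp(6*h) - 486*exp(5*h) + 594*exp(4*h) - 224*exp(3*h) + 132*exp(2*h) - 24*exp(h) + 8)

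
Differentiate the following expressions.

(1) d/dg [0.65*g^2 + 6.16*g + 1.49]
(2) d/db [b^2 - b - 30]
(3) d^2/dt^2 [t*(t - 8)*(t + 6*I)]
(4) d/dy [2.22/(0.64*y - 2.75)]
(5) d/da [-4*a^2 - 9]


(1) = 1.3*g + 6.16
(2) = 2*b - 1
(3) = 6*t - 16 + 12*I
(4) = -1.4208/(0.64*y - 2.75)^2
(5) = -8*a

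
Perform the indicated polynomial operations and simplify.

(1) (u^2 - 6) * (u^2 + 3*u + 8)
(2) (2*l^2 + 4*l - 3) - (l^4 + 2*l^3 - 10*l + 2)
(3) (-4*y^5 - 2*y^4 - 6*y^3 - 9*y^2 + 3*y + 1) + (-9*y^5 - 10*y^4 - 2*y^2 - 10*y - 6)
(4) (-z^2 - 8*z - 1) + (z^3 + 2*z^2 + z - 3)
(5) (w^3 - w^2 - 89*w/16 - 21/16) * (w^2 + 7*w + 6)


(1) = u^4 + 3*u^3 + 2*u^2 - 18*u - 48
(2) = -l^4 - 2*l^3 + 2*l^2 + 14*l - 5
(3) = -13*y^5 - 12*y^4 - 6*y^3 - 11*y^2 - 7*y - 5
(4) = z^3 + z^2 - 7*z - 4
(5) = w^5 + 6*w^4 - 105*w^3/16 - 185*w^2/4 - 681*w/16 - 63/8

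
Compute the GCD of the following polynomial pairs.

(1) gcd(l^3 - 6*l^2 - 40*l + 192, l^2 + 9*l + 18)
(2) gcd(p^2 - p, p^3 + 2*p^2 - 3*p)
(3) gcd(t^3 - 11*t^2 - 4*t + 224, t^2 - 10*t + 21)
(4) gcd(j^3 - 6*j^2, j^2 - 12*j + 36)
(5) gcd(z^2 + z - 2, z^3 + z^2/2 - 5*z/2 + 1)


(1) = l + 6
(2) = gcd(p*(p - 1), p*(p - 1)*(p + 3)) = p^2 - p
(3) = gcd((t - 8)*(t - 7)*(t + 4), (t - 7)*(t - 3)) = t - 7
(4) = j - 6
(5) = z^2 + z - 2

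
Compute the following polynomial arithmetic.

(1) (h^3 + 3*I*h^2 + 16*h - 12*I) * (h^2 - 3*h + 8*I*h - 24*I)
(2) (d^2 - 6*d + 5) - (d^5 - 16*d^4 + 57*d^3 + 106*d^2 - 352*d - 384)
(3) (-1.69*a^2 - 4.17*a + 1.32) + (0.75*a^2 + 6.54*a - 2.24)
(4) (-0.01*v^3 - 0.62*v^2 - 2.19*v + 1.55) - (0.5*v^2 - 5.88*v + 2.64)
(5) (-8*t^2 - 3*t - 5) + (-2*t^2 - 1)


(1) = h^5 - 3*h^4 + 11*I*h^4 - 8*h^3 - 33*I*h^3 + 24*h^2 + 116*I*h^2 + 96*h - 348*I*h - 288
(2) = -d^5 + 16*d^4 - 57*d^3 - 105*d^2 + 346*d + 389
(3) = -0.94*a^2 + 2.37*a - 0.92
(4) = -0.01*v^3 - 1.12*v^2 + 3.69*v - 1.09
(5) = -10*t^2 - 3*t - 6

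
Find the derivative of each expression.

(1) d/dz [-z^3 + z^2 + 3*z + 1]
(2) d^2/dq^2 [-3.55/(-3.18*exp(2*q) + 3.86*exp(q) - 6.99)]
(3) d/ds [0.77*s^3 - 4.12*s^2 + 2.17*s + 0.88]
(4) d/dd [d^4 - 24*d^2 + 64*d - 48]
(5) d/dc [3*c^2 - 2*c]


(1) = -3*z^2 + 2*z + 3
(2) = ((13.703 - 45.156*exp(q))*(3.18*exp(2*q) - 3.86*exp(q) + 6.99) + 3.55*(6.36*exp(q) - 3.86)*(12.72*exp(q) - 7.72)*exp(q))*exp(q)/(3.18*exp(2*q) - 3.86*exp(q) + 6.99)^3
(3) = 2.31*s^2 - 8.24*s + 2.17
(4) = 4*d^3 - 48*d + 64
(5) = 6*c - 2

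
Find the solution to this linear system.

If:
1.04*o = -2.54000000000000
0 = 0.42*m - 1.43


Then:
m = 3.40
o = -2.44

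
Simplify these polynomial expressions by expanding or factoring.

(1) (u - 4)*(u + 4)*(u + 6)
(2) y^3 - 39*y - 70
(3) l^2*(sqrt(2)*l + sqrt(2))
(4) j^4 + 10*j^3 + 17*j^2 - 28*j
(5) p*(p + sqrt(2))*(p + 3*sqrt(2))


(1) = u^3 + 6*u^2 - 16*u - 96
(2) = (y - 7)*(y + 2)*(y + 5)
(3) = sqrt(2)*l^3 + sqrt(2)*l^2
(4) = j*(j - 1)*(j + 4)*(j + 7)
(5) = p^3 + 4*sqrt(2)*p^2 + 6*p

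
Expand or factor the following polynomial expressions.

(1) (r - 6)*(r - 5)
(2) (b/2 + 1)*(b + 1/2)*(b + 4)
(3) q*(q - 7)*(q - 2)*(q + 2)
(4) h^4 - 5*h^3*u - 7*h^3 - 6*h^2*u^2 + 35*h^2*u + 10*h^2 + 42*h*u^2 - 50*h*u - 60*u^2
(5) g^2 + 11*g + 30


(1) = r^2 - 11*r + 30
(2) = b^3/2 + 13*b^2/4 + 11*b/2 + 2
(3) = q^4 - 7*q^3 - 4*q^2 + 28*q
(4) = (h - 5)*(h - 2)*(h - 6*u)*(h + u)
(5) = (g + 5)*(g + 6)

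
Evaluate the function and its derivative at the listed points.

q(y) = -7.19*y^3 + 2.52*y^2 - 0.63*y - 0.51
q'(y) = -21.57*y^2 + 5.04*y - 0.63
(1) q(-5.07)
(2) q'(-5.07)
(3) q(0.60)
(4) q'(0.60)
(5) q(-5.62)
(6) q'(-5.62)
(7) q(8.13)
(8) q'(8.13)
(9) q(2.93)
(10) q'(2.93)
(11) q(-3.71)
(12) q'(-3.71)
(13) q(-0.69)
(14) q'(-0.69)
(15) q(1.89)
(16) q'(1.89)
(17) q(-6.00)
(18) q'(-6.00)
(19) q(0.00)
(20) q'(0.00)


(1) = 1004.49
(2) = -580.64
(3) = -1.53
(4) = -5.37
(5) = 1358.88
(6) = -710.23
(7) = -3702.74
(8) = -1385.36
(9) = -161.58
(10) = -171.04
(11) = 403.67
(12) = -316.22
(13) = 3.49
(14) = -14.38
(15) = -41.24
(16) = -68.15
(17) = 1647.03
(18) = -807.39
(19) = -0.51
(20) = -0.63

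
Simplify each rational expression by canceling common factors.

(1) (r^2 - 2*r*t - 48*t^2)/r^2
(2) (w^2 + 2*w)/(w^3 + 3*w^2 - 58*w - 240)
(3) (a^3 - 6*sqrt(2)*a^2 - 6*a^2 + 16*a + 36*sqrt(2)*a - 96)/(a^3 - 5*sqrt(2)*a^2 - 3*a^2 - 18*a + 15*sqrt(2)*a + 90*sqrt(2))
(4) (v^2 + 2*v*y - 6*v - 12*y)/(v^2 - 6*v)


(1) = (r^2 - 2*r*t - 48*t^2)/r^2
(2) = (w^2 + 2*w)/(w^3 + 3*w^2 - 58*w - 240)
(3) = (a^2 - 6*sqrt(2)*a + 16)/(a^2 + a*(3 - 5*sqrt(2)) - 15*sqrt(2))
(4) = (v + 2*y)/v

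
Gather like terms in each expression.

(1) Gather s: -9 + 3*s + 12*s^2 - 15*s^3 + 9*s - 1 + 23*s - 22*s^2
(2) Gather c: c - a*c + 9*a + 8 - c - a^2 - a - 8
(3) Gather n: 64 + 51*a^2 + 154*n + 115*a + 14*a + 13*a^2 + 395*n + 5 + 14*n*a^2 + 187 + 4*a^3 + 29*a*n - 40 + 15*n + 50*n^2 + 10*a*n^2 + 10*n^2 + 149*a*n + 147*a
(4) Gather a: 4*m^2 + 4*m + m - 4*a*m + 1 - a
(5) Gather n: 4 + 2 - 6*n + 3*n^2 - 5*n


(1) = -15*s^3 - 10*s^2 + 35*s - 10
(2) = -a^2 - a*c + 8*a
(3) = 4*a^3 + 64*a^2 + 276*a + n^2*(10*a + 60) + n*(14*a^2 + 178*a + 564) + 216
(4) = a*(-4*m - 1) + 4*m^2 + 5*m + 1
(5) = 3*n^2 - 11*n + 6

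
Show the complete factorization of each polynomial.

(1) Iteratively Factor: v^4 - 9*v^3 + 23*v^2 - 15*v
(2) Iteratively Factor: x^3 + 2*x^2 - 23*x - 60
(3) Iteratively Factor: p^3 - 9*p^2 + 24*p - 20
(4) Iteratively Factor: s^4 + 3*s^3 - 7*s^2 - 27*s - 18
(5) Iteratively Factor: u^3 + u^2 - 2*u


(1) = (v - 1)*(v^3 - 8*v^2 + 15*v) = v*(v - 1)*(v^2 - 8*v + 15) = v*(v - 3)*(v - 1)*(v - 5)
(2) = (x - 5)*(x^2 + 7*x + 12) = (x - 5)*(x + 3)*(x + 4)
(3) = (p - 2)*(p^2 - 7*p + 10) = (p - 5)*(p - 2)*(p - 2)
(4) = (s + 2)*(s^3 + s^2 - 9*s - 9) = (s + 2)*(s + 3)*(s^2 - 2*s - 3) = (s + 1)*(s + 2)*(s + 3)*(s - 3)
(5) = (u - 1)*(u^2 + 2*u) = u*(u - 1)*(u + 2)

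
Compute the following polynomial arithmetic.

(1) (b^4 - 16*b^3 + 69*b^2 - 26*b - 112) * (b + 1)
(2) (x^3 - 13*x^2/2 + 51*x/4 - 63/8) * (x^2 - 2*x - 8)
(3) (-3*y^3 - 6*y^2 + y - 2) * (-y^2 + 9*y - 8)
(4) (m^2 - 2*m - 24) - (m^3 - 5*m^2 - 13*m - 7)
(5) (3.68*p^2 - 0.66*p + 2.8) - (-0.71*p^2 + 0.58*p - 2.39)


(1) = b^5 - 15*b^4 + 53*b^3 + 43*b^2 - 138*b - 112
(2) = x^5 - 17*x^4/2 + 71*x^3/4 + 149*x^2/8 - 345*x/4 + 63
(3) = 3*y^5 - 21*y^4 - 31*y^3 + 59*y^2 - 26*y + 16
(4) = -m^3 + 6*m^2 + 11*m - 17
(5) = 4.39*p^2 - 1.24*p + 5.19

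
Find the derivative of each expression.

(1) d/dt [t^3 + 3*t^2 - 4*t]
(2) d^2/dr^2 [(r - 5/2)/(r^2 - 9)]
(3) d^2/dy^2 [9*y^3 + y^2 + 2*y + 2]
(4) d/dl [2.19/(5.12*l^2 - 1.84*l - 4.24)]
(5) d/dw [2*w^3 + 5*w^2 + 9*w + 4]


(1) = 3*t^2 + 6*t - 4
(2) = (r^2*(8*r - 20) + (5 - 6*r)*(r^2 - 9))/(r^2 - 9)^3
(3) = 54*y + 2
(4) = (4.0296 - 22.4256*l)/(-5.12*l^2 + 1.84*l + 4.24)^2
(5) = 6*w^2 + 10*w + 9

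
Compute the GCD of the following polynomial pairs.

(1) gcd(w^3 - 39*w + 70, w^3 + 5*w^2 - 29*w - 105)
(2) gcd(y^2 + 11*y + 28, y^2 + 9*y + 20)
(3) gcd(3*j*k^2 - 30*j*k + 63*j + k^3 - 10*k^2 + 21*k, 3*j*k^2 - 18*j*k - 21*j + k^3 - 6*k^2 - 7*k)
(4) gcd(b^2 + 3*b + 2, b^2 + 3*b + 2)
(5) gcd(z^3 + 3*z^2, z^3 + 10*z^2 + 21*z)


(1) = gcd((w - 5)*(w - 2)*(w + 7), (w - 5)*(w + 3)*(w + 7)) = w^2 + 2*w - 35
(2) = y + 4
(3) = gcd((3*j + k)*(k - 7)*(k - 3), (3*j + k)*(k - 7)*(k + 1)) = 3*j*k - 21*j + k^2 - 7*k
(4) = b^2 + 3*b + 2
(5) = z^2 + 3*z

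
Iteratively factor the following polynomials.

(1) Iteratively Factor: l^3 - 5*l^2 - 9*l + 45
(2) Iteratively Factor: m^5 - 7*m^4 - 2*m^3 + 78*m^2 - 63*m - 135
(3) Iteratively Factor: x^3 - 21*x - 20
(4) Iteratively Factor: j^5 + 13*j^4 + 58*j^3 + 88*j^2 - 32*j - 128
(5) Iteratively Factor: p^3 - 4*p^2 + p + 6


(1) = (l + 3)*(l^2 - 8*l + 15) = (l - 5)*(l + 3)*(l - 3)
(2) = (m - 3)*(m^4 - 4*m^3 - 14*m^2 + 36*m + 45) = (m - 3)*(m + 3)*(m^3 - 7*m^2 + 7*m + 15) = (m - 3)*(m + 1)*(m + 3)*(m^2 - 8*m + 15) = (m - 3)^2*(m + 1)*(m + 3)*(m - 5)
(3) = (x - 5)*(x^2 + 5*x + 4) = (x - 5)*(x + 1)*(x + 4)
(4) = (j - 1)*(j^4 + 14*j^3 + 72*j^2 + 160*j + 128) = (j - 1)*(j + 4)*(j^3 + 10*j^2 + 32*j + 32) = (j - 1)*(j + 4)^2*(j^2 + 6*j + 8) = (j - 1)*(j + 4)^3*(j + 2)
(5) = (p - 2)*(p^2 - 2*p - 3) = (p - 3)*(p - 2)*(p + 1)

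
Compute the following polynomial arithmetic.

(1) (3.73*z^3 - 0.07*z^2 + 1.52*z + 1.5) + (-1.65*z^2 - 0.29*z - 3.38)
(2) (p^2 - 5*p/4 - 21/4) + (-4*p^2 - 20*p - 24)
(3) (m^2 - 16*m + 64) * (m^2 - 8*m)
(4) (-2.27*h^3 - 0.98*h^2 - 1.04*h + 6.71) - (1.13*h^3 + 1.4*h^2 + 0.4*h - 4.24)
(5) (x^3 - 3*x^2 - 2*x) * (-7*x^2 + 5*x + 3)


(1) = 3.73*z^3 - 1.72*z^2 + 1.23*z - 1.88
(2) = -3*p^2 - 85*p/4 - 117/4
(3) = m^4 - 24*m^3 + 192*m^2 - 512*m
(4) = -3.4*h^3 - 2.38*h^2 - 1.44*h + 10.95
(5) = -7*x^5 + 26*x^4 + 2*x^3 - 19*x^2 - 6*x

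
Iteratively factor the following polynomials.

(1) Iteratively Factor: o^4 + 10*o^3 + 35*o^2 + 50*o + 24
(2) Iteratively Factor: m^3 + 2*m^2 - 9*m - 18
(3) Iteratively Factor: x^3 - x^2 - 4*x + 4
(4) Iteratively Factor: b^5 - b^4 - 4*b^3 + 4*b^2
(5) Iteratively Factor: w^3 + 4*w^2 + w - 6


(1) = (o + 3)*(o^3 + 7*o^2 + 14*o + 8) = (o + 2)*(o + 3)*(o^2 + 5*o + 4) = (o + 2)*(o + 3)*(o + 4)*(o + 1)
(2) = (m + 2)*(m^2 - 9) = (m + 2)*(m + 3)*(m - 3)
(3) = (x - 2)*(x^2 + x - 2) = (x - 2)*(x - 1)*(x + 2)
(4) = (b + 2)*(b^4 - 3*b^3 + 2*b^2) = b*(b + 2)*(b^3 - 3*b^2 + 2*b) = b^2*(b + 2)*(b^2 - 3*b + 2) = b^2*(b - 2)*(b + 2)*(b - 1)
(5) = (w - 1)*(w^2 + 5*w + 6) = (w - 1)*(w + 3)*(w + 2)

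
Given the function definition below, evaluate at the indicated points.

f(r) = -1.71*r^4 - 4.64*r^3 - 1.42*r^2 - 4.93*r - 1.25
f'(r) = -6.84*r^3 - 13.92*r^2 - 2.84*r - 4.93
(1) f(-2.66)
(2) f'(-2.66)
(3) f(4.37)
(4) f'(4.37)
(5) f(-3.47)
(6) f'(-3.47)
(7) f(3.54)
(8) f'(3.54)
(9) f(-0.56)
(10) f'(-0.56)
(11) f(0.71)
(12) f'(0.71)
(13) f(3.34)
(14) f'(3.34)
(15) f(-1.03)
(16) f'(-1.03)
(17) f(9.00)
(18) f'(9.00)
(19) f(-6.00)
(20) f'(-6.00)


(1) = 3.54
(2) = 32.87
(3) = -1060.76
(4) = -853.99
(5) = -55.29
(6) = 123.10
(7) = -510.88
(8) = -492.86
(9) = 1.71
(10) = -6.50
(11) = -7.56
(12) = -16.41
(13) = -419.25
(14) = -424.56
(15) = 5.47
(16) = -9.30
(17) = -14762.51
(18) = -6144.37
(19) = -1236.71
(20) = 988.43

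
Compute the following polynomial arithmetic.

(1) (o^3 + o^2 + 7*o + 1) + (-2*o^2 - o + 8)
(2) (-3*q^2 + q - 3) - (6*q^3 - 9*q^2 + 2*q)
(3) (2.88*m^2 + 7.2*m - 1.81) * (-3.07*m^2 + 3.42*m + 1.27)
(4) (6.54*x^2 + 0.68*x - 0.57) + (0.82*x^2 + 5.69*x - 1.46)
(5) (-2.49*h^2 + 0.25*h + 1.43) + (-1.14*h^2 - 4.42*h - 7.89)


(1) = o^3 - o^2 + 6*o + 9
(2) = -6*q^3 + 6*q^2 - q - 3
(3) = -8.8416*m^4 - 12.2544*m^3 + 33.8383*m^2 + 2.9538*m - 2.2987
(4) = 7.36*x^2 + 6.37*x - 2.03
(5) = -3.63*h^2 - 4.17*h - 6.46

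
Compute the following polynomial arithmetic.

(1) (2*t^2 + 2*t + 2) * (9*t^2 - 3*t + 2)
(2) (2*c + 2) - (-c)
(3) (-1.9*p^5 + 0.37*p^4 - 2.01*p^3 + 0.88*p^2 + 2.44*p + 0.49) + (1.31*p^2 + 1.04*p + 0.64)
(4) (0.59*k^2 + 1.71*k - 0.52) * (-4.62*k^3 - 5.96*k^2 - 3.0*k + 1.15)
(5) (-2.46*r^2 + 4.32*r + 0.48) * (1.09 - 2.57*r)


(1) = 18*t^4 + 12*t^3 + 16*t^2 - 2*t + 4
(2) = 3*c + 2
(3) = -1.9*p^5 + 0.37*p^4 - 2.01*p^3 + 2.19*p^2 + 3.48*p + 1.13
(4) = -2.7258*k^5 - 11.4166*k^4 - 9.5592*k^3 - 1.3523*k^2 + 3.5265*k - 0.598
(5) = 6.3222*r^3 - 13.7838*r^2 + 3.4752*r + 0.5232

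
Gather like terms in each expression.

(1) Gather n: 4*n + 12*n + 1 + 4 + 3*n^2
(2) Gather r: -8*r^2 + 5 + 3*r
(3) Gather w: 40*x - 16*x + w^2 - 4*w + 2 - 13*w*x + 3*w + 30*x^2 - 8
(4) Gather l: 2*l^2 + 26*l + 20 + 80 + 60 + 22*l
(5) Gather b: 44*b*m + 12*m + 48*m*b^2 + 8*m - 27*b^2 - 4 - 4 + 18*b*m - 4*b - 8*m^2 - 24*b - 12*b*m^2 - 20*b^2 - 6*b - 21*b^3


(1) = 3*n^2 + 16*n + 5
(2) = -8*r^2 + 3*r + 5
(3) = w^2 + w*(-13*x - 1) + 30*x^2 + 24*x - 6
(4) = 2*l^2 + 48*l + 160
(5) = -21*b^3 + b^2*(48*m - 47) + b*(-12*m^2 + 62*m - 34) - 8*m^2 + 20*m - 8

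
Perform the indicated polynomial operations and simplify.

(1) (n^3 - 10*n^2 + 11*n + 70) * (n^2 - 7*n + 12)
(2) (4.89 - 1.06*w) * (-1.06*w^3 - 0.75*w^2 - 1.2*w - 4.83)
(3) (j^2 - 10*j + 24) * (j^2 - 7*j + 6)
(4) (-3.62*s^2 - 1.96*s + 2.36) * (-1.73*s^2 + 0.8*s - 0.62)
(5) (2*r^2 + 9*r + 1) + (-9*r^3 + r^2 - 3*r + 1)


(1) = n^5 - 17*n^4 + 93*n^3 - 127*n^2 - 358*n + 840
(2) = 1.1236*w^4 - 4.3884*w^3 - 2.3955*w^2 - 0.7482*w - 23.6187
(3) = j^4 - 17*j^3 + 100*j^2 - 228*j + 144
(4) = 6.2626*s^4 + 0.4948*s^3 - 3.4064*s^2 + 3.1032*s - 1.4632
(5) = -9*r^3 + 3*r^2 + 6*r + 2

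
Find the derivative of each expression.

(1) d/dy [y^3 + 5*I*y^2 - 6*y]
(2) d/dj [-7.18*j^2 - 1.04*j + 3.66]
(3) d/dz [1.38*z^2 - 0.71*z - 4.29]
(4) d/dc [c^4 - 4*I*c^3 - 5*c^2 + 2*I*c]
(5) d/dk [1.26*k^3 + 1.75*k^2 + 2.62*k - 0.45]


(1) = 3*y^2 + 10*I*y - 6
(2) = -14.36*j - 1.04
(3) = 2.76*z - 0.71
(4) = 4*c^3 - 12*I*c^2 - 10*c + 2*I
(5) = 3.78*k^2 + 3.5*k + 2.62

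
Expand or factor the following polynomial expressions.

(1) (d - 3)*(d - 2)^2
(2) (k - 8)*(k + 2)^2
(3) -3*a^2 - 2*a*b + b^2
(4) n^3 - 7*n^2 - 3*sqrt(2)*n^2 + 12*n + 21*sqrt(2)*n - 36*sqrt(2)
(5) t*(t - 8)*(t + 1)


(1) = d^3 - 7*d^2 + 16*d - 12
(2) = k^3 - 4*k^2 - 28*k - 32
(3) = (-3*a + b)*(a + b)
(4) = (n - 4)*(n - 3)*(n - 3*sqrt(2))
(5) = t^3 - 7*t^2 - 8*t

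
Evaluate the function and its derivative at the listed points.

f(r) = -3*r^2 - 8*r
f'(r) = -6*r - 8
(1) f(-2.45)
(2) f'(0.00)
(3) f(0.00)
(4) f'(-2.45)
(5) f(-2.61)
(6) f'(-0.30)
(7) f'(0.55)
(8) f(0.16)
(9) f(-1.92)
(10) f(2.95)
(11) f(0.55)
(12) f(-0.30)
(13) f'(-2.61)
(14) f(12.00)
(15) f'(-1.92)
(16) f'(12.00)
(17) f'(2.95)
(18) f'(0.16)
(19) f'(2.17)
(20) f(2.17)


(1) = 1.59
(2) = -8.00
(3) = 0.00
(4) = 6.70
(5) = 0.44
(6) = -6.20
(7) = -11.30
(8) = -1.36
(9) = 4.30
(10) = -49.71
(11) = -5.31
(12) = 2.13
(13) = 7.66
(14) = -528.00
(15) = 3.52
(16) = -80.00
(17) = -25.70
(18) = -8.96
(19) = -21.02
(20) = -31.49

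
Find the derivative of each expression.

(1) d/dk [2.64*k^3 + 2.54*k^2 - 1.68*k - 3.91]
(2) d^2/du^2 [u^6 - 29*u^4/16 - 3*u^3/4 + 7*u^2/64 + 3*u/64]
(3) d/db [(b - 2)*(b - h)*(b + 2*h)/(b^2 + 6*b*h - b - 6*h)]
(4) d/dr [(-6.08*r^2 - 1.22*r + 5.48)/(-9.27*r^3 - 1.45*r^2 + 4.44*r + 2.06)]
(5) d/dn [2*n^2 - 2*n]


(1) = 7.92*k^2 + 5.08*k - 1.68
(2) = 30*u^4 - 87*u^2/4 - 9*u/2 + 7/32
(3) = (-(b - 2)*(b - h)*(b + 2*h)*(2*b + 6*h - 1) + ((b - 2)*(b - h) + (b - 2)*(b + 2*h) + (b - h)*(b + 2*h))*(b^2 + 6*b*h - b - 6*h))/(b^2 + 6*b*h - b - 6*h)^2
(4) = (-56.3616*r^4 - 22.6188*r^3 + 123.6346*r^2 - 9.1576*r - 26.8444)/(85.9329*r^6 + 26.883*r^5 - 80.2151*r^4 - 51.0684*r^3 + 13.7396*r^2 + 18.2928*r + 4.2436)
(5) = 4*n - 2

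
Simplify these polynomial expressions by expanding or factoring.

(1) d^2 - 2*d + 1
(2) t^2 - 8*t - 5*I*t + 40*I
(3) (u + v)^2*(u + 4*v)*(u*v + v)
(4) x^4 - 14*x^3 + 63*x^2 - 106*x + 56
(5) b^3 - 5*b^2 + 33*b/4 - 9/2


(1) = (d - 1)^2
(2) = (t - 8)*(t - 5*I)
(3) = u^4*v + 6*u^3*v^2 + u^3*v + 9*u^2*v^3 + 6*u^2*v^2 + 4*u*v^4 + 9*u*v^3 + 4*v^4
(4) = (x - 7)*(x - 4)*(x - 2)*(x - 1)
(5) = (b - 2)*(b - 3/2)^2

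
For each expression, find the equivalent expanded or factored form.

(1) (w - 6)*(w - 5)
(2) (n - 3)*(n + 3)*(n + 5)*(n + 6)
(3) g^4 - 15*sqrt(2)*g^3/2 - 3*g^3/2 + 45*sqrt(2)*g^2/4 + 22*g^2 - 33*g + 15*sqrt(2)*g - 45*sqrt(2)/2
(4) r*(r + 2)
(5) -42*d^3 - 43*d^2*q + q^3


(1) = w^2 - 11*w + 30
(2) = n^4 + 11*n^3 + 21*n^2 - 99*n - 270
(3) = (g - 3/2)*(g - 5*sqrt(2))*(g - 3*sqrt(2))*(g + sqrt(2)/2)
(4) = r^2 + 2*r
(5) = (-7*d + q)*(d + q)*(6*d + q)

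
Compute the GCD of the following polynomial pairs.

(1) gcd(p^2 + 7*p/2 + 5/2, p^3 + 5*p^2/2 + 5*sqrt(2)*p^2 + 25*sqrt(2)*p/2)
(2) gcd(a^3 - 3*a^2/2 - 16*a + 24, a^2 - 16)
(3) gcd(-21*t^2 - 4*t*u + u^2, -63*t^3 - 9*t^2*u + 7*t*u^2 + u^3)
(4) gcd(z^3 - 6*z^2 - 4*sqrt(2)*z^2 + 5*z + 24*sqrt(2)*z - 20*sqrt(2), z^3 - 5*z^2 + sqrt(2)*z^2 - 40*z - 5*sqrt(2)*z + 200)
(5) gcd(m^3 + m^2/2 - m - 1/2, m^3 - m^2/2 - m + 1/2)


(1) = gcd((p + 1)*(p + 5/2), p*(p + 5/2)*(p + 5*sqrt(2))) = p + 5/2
(2) = gcd((a - 4)*(a - 3/2)*(a + 4), (a - 4)*(a + 4)) = a^2 - 16
(3) = 3*t + u
(4) = z^2 + z*(-4*sqrt(2) - 5) + 20*sqrt(2)
(5) = gcd((m - 1)*(m + 1/2)*(m + 1), (m - 1)*(m - 1/2)*(m + 1)) = m^2 - 1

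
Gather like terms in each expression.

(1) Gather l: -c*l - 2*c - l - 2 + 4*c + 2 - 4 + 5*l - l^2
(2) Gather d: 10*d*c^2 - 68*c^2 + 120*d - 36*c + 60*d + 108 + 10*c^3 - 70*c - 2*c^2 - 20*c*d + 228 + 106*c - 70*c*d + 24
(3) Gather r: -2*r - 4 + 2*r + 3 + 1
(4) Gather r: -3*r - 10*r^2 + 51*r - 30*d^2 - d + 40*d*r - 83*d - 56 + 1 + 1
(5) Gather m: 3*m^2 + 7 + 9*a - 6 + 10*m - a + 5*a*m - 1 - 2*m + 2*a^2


(1) = 2*c - l^2 + l*(4 - c) - 4
(2) = 10*c^3 - 70*c^2 + d*(10*c^2 - 90*c + 180) + 360
(3) = 0
(4) = -30*d^2 - 84*d - 10*r^2 + r*(40*d + 48) - 54
(5) = 2*a^2 + 8*a + 3*m^2 + m*(5*a + 8)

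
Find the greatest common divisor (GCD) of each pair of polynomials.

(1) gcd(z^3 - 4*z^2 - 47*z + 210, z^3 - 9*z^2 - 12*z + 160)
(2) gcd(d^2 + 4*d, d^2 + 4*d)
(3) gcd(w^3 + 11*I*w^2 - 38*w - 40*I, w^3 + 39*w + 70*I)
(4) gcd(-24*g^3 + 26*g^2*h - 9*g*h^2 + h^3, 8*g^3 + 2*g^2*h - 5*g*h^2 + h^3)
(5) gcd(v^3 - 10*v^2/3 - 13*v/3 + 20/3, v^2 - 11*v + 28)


(1) = gcd((z - 6)*(z - 5)*(z + 7), (z - 8)*(z - 5)*(z + 4)) = z - 5
(2) = gcd(d*(d + 4), d*(d + 4)) = d^2 + 4*d
(3) = gcd((w + 2*I)*(w + 4*I)*(w + 5*I), (w - 7*I)*(w + 2*I)*(w + 5*I)) = w^2 + 7*I*w - 10
(4) = 8*g^2 - 6*g*h + h^2
(5) = v - 4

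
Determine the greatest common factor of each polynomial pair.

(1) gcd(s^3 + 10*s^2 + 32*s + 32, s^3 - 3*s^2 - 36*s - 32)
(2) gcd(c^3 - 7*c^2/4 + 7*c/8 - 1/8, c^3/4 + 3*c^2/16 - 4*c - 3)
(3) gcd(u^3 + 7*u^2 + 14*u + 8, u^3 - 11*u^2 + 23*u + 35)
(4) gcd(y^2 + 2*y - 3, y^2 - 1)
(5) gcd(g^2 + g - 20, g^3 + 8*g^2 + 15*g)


(1) = s + 4
(2) = 1
(3) = u + 1
(4) = gcd((y - 1)*(y + 3), (y - 1)*(y + 1)) = y - 1
(5) = gcd((g - 4)*(g + 5), g*(g + 3)*(g + 5)) = g + 5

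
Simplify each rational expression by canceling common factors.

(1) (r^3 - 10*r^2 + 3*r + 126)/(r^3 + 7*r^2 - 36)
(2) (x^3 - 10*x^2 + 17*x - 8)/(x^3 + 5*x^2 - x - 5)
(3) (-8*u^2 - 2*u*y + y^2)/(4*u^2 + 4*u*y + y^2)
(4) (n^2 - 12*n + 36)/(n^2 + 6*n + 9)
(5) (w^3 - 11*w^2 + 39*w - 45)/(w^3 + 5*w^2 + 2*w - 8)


(1) = (r^2 - 13*r + 42)/(r^2 + 4*r - 12)
(2) = (x^2 - 9*x + 8)/(x^2 + 6*x + 5)
(3) = (-4*u + y)/(2*u + y)
(4) = (n^2 - 12*n + 36)/(n^2 + 6*n + 9)
(5) = (w^3 - 11*w^2 + 39*w - 45)/(w^3 + 5*w^2 + 2*w - 8)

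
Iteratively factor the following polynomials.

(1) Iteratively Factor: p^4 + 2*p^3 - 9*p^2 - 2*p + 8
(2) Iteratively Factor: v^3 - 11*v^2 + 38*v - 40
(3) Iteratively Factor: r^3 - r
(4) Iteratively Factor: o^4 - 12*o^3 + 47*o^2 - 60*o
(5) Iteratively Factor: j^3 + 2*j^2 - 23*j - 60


(1) = (p + 1)*(p^3 + p^2 - 10*p + 8) = (p + 1)*(p + 4)*(p^2 - 3*p + 2) = (p - 1)*(p + 1)*(p + 4)*(p - 2)
(2) = (v - 4)*(v^2 - 7*v + 10) = (v - 5)*(v - 4)*(v - 2)
(3) = (r + 1)*(r^2 - r) = (r - 1)*(r + 1)*(r)
(4) = (o - 5)*(o^3 - 7*o^2 + 12*o) = (o - 5)*(o - 4)*(o^2 - 3*o) = (o - 5)*(o - 4)*(o - 3)*(o)
(5) = (j - 5)*(j^2 + 7*j + 12) = (j - 5)*(j + 3)*(j + 4)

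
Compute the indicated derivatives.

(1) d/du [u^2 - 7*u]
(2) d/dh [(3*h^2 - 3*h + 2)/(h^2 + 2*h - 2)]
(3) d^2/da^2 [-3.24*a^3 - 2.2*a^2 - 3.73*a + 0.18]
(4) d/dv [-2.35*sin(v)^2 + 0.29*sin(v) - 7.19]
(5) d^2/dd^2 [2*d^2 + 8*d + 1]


(1) = 2*u - 7
(2) = (9*h^2 - 16*h + 2)/(h^4 + 4*h^3 - 8*h + 4)
(3) = -19.44*a - 4.4
(4) = (0.29 - 4.7*sin(v))*cos(v)
(5) = 4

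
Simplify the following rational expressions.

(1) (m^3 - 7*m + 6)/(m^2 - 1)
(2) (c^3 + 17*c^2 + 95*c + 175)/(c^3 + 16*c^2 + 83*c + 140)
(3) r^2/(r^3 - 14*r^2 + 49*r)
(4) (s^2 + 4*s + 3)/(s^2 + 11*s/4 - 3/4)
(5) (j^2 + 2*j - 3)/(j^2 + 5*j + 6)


(1) = (m^2 + m - 6)/(m + 1)
(2) = (c + 5)/(c + 4)
(3) = r/(r^2 - 14*r + 49)
(4) = (4*s + 4)/(4*s - 1)
(5) = (j - 1)/(j + 2)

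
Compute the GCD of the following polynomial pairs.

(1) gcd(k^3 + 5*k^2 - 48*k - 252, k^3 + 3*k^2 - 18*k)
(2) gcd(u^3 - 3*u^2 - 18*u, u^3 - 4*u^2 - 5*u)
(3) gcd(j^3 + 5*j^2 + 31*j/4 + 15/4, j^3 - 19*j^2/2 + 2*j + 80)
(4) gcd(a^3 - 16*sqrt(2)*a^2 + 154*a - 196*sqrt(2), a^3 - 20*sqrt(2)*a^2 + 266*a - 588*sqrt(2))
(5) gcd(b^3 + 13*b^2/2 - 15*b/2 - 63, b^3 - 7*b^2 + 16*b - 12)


(1) = gcd((k - 7)*(k + 6)^2, k*(k - 3)*(k + 6)) = k + 6
(2) = u
(3) = j + 5/2
(4) = a^2 - 14*sqrt(2)*a + 98
(5) = gcd((b - 3)*(b + 7/2)*(b + 6), (b - 3)*(b - 2)^2) = b - 3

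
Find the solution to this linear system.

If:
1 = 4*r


Then:
r = 1/4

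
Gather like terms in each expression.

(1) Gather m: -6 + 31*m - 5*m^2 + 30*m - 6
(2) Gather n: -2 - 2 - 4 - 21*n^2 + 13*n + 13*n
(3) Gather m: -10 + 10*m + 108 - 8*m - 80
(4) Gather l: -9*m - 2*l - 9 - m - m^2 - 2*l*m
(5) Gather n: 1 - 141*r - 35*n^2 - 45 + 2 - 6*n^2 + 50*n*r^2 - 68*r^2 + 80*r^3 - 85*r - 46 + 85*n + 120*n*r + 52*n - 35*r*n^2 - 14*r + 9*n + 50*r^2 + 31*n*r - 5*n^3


(1) = -5*m^2 + 61*m - 12
(2) = -21*n^2 + 26*n - 8
(3) = 2*m + 18
(4) = l*(-2*m - 2) - m^2 - 10*m - 9
(5) = -5*n^3 + n^2*(-35*r - 41) + n*(50*r^2 + 151*r + 146) + 80*r^3 - 18*r^2 - 240*r - 88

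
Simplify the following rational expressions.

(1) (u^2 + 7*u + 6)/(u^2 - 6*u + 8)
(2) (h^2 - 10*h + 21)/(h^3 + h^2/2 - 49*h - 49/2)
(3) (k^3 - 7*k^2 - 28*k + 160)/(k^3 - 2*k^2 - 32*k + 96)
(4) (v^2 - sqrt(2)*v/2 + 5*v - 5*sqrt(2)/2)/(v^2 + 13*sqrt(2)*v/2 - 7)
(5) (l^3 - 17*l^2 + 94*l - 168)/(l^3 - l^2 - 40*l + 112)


(1) = (u^2 + 7*u + 6)/(u^2 - 6*u + 8)
(2) = (2*h - 6)/(2*h^2 + 15*h + 7)
(3) = (k^2 - 3*k - 40)/(k^2 + 2*k - 24)
(4) = (4*v + 20)/(4*v + 28*sqrt(2))
(5) = (l^2 - 13*l + 42)/(l^2 + 3*l - 28)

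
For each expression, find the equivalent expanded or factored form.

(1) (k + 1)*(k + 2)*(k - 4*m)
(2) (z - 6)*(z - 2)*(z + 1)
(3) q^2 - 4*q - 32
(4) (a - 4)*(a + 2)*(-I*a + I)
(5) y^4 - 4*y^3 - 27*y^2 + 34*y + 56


(1) = k^3 - 4*k^2*m + 3*k^2 - 12*k*m + 2*k - 8*m
(2) = z^3 - 7*z^2 + 4*z + 12
(3) = (q - 8)*(q + 4)
(4) = -I*a^3 + 3*I*a^2 + 6*I*a - 8*I
(5) = (y - 7)*(y - 2)*(y + 1)*(y + 4)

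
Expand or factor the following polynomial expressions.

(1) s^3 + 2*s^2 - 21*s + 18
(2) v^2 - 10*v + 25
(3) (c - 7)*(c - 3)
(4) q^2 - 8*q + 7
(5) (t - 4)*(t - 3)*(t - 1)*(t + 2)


(1) = (s - 3)*(s - 1)*(s + 6)
(2) = (v - 5)^2
(3) = c^2 - 10*c + 21
(4) = (q - 7)*(q - 1)
(5) = t^4 - 6*t^3 + 3*t^2 + 26*t - 24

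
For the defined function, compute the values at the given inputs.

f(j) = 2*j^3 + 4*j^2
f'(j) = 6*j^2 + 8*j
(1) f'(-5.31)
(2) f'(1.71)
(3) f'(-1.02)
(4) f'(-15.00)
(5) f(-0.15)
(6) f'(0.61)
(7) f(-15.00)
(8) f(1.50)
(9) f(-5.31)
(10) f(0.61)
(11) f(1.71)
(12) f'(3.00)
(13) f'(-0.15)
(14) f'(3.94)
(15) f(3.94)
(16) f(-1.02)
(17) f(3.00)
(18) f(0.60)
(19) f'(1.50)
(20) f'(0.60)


(1) = 126.70
(2) = 31.22
(3) = -1.92
(4) = 1230.00
(5) = 0.08
(6) = 7.11
(7) = -5850.00
(8) = 15.75
(9) = -186.66
(10) = 1.94
(11) = 21.70
(12) = 78.00
(13) = -1.06
(14) = 124.66
(15) = 184.42
(16) = 2.04
(17) = 90.00
(18) = 1.87
(19) = 25.50
(20) = 6.96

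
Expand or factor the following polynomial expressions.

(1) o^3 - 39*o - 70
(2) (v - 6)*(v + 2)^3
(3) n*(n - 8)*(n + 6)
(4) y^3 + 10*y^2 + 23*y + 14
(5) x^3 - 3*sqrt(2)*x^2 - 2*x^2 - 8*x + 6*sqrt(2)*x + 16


(1) = (o - 7)*(o + 2)*(o + 5)
(2) = v^4 - 24*v^2 - 64*v - 48
(3) = n^3 - 2*n^2 - 48*n
(4) = (y + 1)*(y + 2)*(y + 7)
(5) = (x - 2)*(x - 4*sqrt(2))*(x + sqrt(2))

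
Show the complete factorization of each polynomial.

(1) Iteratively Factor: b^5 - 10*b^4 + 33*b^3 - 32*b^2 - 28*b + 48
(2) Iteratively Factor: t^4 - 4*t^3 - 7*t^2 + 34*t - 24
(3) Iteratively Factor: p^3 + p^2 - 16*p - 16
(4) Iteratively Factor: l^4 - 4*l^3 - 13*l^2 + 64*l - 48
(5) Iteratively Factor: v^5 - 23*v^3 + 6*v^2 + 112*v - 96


(1) = (b + 1)*(b^4 - 11*b^3 + 44*b^2 - 76*b + 48) = (b - 3)*(b + 1)*(b^3 - 8*b^2 + 20*b - 16) = (b - 4)*(b - 3)*(b + 1)*(b^2 - 4*b + 4) = (b - 4)*(b - 3)*(b - 2)*(b + 1)*(b - 2)
(2) = (t + 3)*(t^3 - 7*t^2 + 14*t - 8) = (t - 4)*(t + 3)*(t^2 - 3*t + 2) = (t - 4)*(t - 1)*(t + 3)*(t - 2)
(3) = (p + 4)*(p^2 - 3*p - 4) = (p - 4)*(p + 4)*(p + 1)
(4) = (l - 1)*(l^3 - 3*l^2 - 16*l + 48) = (l - 3)*(l - 1)*(l^2 - 16) = (l - 4)*(l - 3)*(l - 1)*(l + 4)
(5) = (v + 4)*(v^4 - 4*v^3 - 7*v^2 + 34*v - 24) = (v + 3)*(v + 4)*(v^3 - 7*v^2 + 14*v - 8) = (v - 1)*(v + 3)*(v + 4)*(v^2 - 6*v + 8) = (v - 2)*(v - 1)*(v + 3)*(v + 4)*(v - 4)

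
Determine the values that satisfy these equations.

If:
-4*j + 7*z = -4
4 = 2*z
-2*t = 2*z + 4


Then:
j = 9/2
t = -4
z = 2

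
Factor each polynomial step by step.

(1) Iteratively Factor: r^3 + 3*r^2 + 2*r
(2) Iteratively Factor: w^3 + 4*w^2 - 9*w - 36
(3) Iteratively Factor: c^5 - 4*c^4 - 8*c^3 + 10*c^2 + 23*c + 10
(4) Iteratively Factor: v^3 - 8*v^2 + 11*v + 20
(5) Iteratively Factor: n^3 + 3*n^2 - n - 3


(1) = (r + 1)*(r^2 + 2*r) = r*(r + 1)*(r + 2)
(2) = (w - 3)*(w^2 + 7*w + 12) = (w - 3)*(w + 3)*(w + 4)
(3) = (c + 1)*(c^4 - 5*c^3 - 3*c^2 + 13*c + 10) = (c - 5)*(c + 1)*(c^3 - 3*c - 2) = (c - 5)*(c + 1)^2*(c^2 - c - 2) = (c - 5)*(c + 1)^3*(c - 2)
(4) = (v - 4)*(v^2 - 4*v - 5) = (v - 4)*(v + 1)*(v - 5)
(5) = (n - 1)*(n^2 + 4*n + 3) = (n - 1)*(n + 3)*(n + 1)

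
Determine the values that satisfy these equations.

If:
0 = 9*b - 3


Then:
b = 1/3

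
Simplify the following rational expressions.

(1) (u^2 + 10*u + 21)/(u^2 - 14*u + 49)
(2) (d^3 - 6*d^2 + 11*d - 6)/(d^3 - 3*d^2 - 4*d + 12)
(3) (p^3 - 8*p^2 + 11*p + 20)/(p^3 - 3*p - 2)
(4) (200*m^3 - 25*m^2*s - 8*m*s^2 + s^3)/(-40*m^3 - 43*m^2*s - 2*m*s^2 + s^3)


(1) = (u^2 + 10*u + 21)/(u^2 - 14*u + 49)
(2) = (d - 1)/(d + 2)
(3) = (p^2 - 9*p + 20)/(p^2 - p - 2)
(4) = (-5*m + s)/(m + s)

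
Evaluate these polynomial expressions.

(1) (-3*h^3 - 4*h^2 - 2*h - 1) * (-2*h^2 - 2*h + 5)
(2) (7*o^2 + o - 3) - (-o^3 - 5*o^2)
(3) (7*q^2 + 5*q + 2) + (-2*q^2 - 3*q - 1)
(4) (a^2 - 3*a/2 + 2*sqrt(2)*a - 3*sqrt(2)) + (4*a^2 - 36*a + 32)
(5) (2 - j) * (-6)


(1) = 6*h^5 + 14*h^4 - 3*h^3 - 14*h^2 - 8*h - 5
(2) = o^3 + 12*o^2 + o - 3
(3) = 5*q^2 + 2*q + 1
(4) = 5*a^2 - 75*a/2 + 2*sqrt(2)*a - 3*sqrt(2) + 32
(5) = 6*j - 12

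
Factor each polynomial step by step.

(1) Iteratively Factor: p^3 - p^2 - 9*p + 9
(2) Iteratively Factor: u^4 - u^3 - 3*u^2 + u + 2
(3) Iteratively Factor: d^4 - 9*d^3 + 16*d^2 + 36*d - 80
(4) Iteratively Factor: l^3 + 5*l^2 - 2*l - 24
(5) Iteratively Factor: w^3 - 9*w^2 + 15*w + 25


(1) = (p - 3)*(p^2 + 2*p - 3) = (p - 3)*(p - 1)*(p + 3)
(2) = (u - 2)*(u^3 + u^2 - u - 1) = (u - 2)*(u + 1)*(u^2 - 1) = (u - 2)*(u - 1)*(u + 1)*(u + 1)
(3) = (d + 2)*(d^3 - 11*d^2 + 38*d - 40) = (d - 4)*(d + 2)*(d^2 - 7*d + 10) = (d - 5)*(d - 4)*(d + 2)*(d - 2)
(4) = (l + 3)*(l^2 + 2*l - 8) = (l - 2)*(l + 3)*(l + 4)
(5) = (w + 1)*(w^2 - 10*w + 25) = (w - 5)*(w + 1)*(w - 5)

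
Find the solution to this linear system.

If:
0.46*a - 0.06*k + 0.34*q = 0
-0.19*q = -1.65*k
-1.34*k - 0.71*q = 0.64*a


Then:
a = 0.00
k = 0.00
q = 0.00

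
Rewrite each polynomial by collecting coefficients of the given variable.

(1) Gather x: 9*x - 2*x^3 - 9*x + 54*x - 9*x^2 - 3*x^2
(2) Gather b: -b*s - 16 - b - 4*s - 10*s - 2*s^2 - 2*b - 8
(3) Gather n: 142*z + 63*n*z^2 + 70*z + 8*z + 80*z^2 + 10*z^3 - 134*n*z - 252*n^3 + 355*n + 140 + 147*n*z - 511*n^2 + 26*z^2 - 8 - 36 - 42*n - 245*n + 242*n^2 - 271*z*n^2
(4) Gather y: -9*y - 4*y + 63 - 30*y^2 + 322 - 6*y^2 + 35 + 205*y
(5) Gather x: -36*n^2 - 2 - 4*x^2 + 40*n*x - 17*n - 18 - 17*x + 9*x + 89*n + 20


(1) = -2*x^3 - 12*x^2 + 54*x
(2) = b*(-s - 3) - 2*s^2 - 14*s - 24
(3) = -252*n^3 + n^2*(-271*z - 269) + n*(63*z^2 + 13*z + 68) + 10*z^3 + 106*z^2 + 220*z + 96
(4) = -36*y^2 + 192*y + 420
(5) = -36*n^2 + 72*n - 4*x^2 + x*(40*n - 8)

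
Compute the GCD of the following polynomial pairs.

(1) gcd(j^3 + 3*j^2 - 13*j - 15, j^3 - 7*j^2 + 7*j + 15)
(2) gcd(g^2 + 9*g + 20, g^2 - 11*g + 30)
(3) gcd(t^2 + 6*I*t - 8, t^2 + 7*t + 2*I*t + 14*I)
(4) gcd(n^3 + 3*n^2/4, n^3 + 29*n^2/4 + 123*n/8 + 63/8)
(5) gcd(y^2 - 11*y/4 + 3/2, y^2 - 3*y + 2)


(1) = gcd((j - 3)*(j + 1)*(j + 5), (j - 5)*(j - 3)*(j + 1)) = j^2 - 2*j - 3
(2) = gcd((g + 4)*(g + 5), (g - 6)*(g - 5)) = 1
(3) = t + 2*I
(4) = gcd(n^2*(n + 3/4), (n + 3/4)*(n + 3)*(n + 7/2)) = n + 3/4
(5) = y - 2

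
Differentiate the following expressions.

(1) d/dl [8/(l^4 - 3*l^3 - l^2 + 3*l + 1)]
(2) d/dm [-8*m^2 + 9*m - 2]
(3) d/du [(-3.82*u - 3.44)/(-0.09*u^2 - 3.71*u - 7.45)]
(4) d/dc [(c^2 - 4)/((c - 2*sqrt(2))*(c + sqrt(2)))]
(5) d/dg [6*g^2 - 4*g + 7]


(1) = 8*(-4*l^3 + 9*l^2 + 2*l - 3)/(l^4 - 3*l^3 - l^2 + 3*l + 1)^2
(2) = 9 - 16*m
(3) = (-0.3438*u^2 - 0.6192*u + 15.6966)/(0.0081*u^4 + 0.6678*u^3 + 15.1051*u^2 + 55.279*u + 55.5025)
(4) = sqrt(2)*(-c^2 - 4)/(c^4 - 2*sqrt(2)*c^3 - 6*c^2 + 8*sqrt(2)*c + 16)
(5) = 12*g - 4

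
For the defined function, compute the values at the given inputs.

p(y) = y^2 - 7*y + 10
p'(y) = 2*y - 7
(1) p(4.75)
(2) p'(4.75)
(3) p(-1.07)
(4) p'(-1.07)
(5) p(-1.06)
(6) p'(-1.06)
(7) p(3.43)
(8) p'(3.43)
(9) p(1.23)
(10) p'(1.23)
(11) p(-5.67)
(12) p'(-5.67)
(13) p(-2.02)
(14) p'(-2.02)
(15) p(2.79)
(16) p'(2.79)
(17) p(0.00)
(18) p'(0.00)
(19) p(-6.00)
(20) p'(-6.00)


(1) = -0.69
(2) = 2.50
(3) = 18.63
(4) = -9.14
(5) = 18.54
(6) = -9.12
(7) = -2.25
(8) = -0.14
(9) = 2.90
(10) = -4.54
(11) = 81.84
(12) = -18.34
(13) = 28.22
(14) = -11.04
(15) = -1.75
(16) = -1.42
(17) = 10.00
(18) = -7.00
(19) = 88.00
(20) = -19.00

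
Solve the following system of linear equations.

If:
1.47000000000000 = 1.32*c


Then:
c = 1.11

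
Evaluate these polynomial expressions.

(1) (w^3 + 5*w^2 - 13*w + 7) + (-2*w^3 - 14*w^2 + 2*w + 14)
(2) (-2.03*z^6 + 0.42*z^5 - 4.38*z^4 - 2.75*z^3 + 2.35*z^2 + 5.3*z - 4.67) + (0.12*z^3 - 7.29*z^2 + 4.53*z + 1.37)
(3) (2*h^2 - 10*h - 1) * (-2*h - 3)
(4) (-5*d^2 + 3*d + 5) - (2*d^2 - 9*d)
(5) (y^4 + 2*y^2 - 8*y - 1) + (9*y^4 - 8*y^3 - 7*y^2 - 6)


(1) = -w^3 - 9*w^2 - 11*w + 21
(2) = -2.03*z^6 + 0.42*z^5 - 4.38*z^4 - 2.63*z^3 - 4.94*z^2 + 9.83*z - 3.3
(3) = -4*h^3 + 14*h^2 + 32*h + 3
(4) = -7*d^2 + 12*d + 5
(5) = 10*y^4 - 8*y^3 - 5*y^2 - 8*y - 7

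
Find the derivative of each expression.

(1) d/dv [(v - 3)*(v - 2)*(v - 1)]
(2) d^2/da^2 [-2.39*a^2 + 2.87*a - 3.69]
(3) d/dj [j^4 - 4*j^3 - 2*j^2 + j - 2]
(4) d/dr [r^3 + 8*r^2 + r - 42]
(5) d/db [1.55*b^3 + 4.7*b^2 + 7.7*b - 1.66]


(1) = 3*v^2 - 12*v + 11
(2) = -4.78000000000000
(3) = 4*j^3 - 12*j^2 - 4*j + 1
(4) = 3*r^2 + 16*r + 1
(5) = 4.65*b^2 + 9.4*b + 7.7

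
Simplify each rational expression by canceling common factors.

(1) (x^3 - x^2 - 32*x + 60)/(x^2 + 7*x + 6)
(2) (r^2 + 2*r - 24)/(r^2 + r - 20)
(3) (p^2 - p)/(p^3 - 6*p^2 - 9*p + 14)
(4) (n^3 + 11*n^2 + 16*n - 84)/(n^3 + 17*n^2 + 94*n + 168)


(1) = (x^2 - 7*x + 10)/(x + 1)
(2) = (r + 6)/(r + 5)
(3) = p/(p^2 - 5*p - 14)
(4) = (n - 2)/(n + 4)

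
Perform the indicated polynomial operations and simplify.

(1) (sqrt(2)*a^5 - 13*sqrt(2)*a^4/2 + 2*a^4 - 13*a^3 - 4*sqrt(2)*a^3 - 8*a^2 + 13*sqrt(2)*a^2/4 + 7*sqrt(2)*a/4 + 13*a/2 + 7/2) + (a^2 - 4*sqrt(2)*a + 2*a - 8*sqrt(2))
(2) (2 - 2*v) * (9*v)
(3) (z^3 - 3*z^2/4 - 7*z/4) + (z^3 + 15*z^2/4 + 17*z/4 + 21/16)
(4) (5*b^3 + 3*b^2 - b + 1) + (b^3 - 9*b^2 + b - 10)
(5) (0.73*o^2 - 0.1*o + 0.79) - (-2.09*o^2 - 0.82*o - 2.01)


(1) = sqrt(2)*a^5 - 13*sqrt(2)*a^4/2 + 2*a^4 - 13*a^3 - 4*sqrt(2)*a^3 - 7*a^2 + 13*sqrt(2)*a^2/4 - 9*sqrt(2)*a/4 + 17*a/2 - 8*sqrt(2) + 7/2
(2) = -18*v^2 + 18*v
(3) = 2*z^3 + 3*z^2 + 5*z/2 + 21/16
(4) = 6*b^3 - 6*b^2 - 9
(5) = 2.82*o^2 + 0.72*o + 2.8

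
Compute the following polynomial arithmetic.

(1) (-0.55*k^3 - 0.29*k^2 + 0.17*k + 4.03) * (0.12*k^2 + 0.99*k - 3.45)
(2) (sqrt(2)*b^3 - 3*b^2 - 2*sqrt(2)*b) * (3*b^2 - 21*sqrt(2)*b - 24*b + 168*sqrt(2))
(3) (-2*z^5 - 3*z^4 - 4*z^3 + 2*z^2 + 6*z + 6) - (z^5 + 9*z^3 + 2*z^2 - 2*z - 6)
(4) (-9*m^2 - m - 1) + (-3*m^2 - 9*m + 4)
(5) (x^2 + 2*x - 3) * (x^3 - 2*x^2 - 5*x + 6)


(1) = -0.066*k^5 - 0.5793*k^4 + 1.6308*k^3 + 1.6524*k^2 + 3.4032*k - 13.9035
(2) = 3*sqrt(2)*b^5 - 51*b^4 - 24*sqrt(2)*b^4 + 57*sqrt(2)*b^3 + 408*b^3 - 456*sqrt(2)*b^2 + 84*b^2 - 672*b
(3) = -3*z^5 - 3*z^4 - 13*z^3 + 8*z + 12
(4) = -12*m^2 - 10*m + 3
(5) = x^5 - 12*x^3 + 2*x^2 + 27*x - 18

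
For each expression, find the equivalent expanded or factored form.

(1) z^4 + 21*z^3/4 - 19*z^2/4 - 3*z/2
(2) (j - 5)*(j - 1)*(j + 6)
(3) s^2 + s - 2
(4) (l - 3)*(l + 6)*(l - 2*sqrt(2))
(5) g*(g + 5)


(1) = z*(z - 1)*(z + 1/4)*(z + 6)
(2) = j^3 - 31*j + 30
(3) = (s - 1)*(s + 2)
(4) = l^3 - 2*sqrt(2)*l^2 + 3*l^2 - 18*l - 6*sqrt(2)*l + 36*sqrt(2)
(5) = g^2 + 5*g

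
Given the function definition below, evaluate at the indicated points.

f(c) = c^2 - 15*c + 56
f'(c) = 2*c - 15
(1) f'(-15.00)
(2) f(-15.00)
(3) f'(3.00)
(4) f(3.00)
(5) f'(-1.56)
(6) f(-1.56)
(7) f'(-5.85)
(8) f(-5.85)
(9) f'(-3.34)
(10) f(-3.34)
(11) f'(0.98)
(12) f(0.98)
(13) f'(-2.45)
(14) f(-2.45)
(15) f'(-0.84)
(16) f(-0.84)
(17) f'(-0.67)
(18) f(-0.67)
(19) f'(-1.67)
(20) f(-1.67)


(1) = -45.00
(2) = 506.00
(3) = -9.00
(4) = 20.00
(5) = -18.12
(6) = 81.83
(7) = -26.70
(8) = 177.97
(9) = -21.68
(10) = 117.26
(11) = -13.04
(12) = 42.26
(13) = -19.90
(14) = 98.75
(15) = -16.68
(16) = 69.31
(17) = -16.34
(18) = 66.50
(19) = -18.34
(20) = 83.84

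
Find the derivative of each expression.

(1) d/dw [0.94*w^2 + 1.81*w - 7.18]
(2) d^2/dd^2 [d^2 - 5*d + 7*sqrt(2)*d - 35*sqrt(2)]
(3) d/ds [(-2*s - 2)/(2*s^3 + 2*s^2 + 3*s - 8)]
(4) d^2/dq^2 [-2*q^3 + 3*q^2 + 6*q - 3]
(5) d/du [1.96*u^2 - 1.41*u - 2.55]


(1) = 1.88*w + 1.81
(2) = 2
(3) = 2*(4*s^3 + 8*s^2 + 4*s + 11)/(4*s^6 + 8*s^5 + 16*s^4 - 20*s^3 - 23*s^2 - 48*s + 64)
(4) = 6 - 12*q
(5) = 3.92*u - 1.41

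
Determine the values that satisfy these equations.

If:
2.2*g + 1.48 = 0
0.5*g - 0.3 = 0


Then:
No Solution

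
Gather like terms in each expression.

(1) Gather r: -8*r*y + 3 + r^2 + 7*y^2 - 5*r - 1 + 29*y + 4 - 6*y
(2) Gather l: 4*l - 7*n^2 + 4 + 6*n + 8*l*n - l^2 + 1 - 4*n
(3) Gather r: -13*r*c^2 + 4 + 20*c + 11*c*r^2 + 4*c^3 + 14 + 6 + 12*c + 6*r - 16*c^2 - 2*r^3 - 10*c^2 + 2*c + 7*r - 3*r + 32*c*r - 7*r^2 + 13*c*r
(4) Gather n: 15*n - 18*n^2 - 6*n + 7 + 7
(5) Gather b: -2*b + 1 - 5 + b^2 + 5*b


(1) = r^2 + r*(-8*y - 5) + 7*y^2 + 23*y + 6
(2) = -l^2 + l*(8*n + 4) - 7*n^2 + 2*n + 5
(3) = 4*c^3 - 26*c^2 + 34*c - 2*r^3 + r^2*(11*c - 7) + r*(-13*c^2 + 45*c + 10) + 24
(4) = -18*n^2 + 9*n + 14
(5) = b^2 + 3*b - 4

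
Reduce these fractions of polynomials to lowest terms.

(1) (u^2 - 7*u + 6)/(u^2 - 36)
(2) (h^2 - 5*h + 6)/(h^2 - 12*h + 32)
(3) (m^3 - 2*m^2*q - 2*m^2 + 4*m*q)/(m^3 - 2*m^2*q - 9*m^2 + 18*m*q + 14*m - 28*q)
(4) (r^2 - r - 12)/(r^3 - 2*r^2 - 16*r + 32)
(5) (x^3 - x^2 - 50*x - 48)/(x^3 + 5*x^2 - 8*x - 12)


(1) = (u - 1)/(u + 6)
(2) = (h^2 - 5*h + 6)/(h^2 - 12*h + 32)
(3) = m/(m - 7)
(4) = (r + 3)/(r^2 + 2*r - 8)
(5) = (x - 8)/(x - 2)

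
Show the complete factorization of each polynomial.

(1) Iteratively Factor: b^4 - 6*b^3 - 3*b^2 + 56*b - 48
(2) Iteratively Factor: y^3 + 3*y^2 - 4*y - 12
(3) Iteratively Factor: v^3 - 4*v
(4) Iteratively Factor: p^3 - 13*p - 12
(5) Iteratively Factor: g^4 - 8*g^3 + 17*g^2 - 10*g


(1) = (b + 3)*(b^3 - 9*b^2 + 24*b - 16) = (b - 4)*(b + 3)*(b^2 - 5*b + 4) = (b - 4)^2*(b + 3)*(b - 1)
(2) = (y + 3)*(y^2 - 4) = (y + 2)*(y + 3)*(y - 2)
(3) = (v - 2)*(v^2 + 2*v) = v*(v - 2)*(v + 2)
(4) = (p - 4)*(p^2 + 4*p + 3) = (p - 4)*(p + 1)*(p + 3)
(5) = (g - 5)*(g^3 - 3*g^2 + 2*g) = (g - 5)*(g - 1)*(g^2 - 2*g) = (g - 5)*(g - 2)*(g - 1)*(g)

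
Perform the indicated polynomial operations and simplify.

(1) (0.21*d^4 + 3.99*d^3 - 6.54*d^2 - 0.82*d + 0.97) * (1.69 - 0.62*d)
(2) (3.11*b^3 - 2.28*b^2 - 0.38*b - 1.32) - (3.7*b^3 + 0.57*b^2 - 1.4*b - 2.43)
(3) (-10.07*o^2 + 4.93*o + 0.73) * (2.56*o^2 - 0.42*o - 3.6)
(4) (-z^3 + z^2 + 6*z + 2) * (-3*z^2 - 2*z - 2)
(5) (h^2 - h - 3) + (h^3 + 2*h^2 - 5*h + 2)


(1) = -0.1302*d^5 - 2.1189*d^4 + 10.7979*d^3 - 10.5442*d^2 - 1.9872*d + 1.6393
(2) = -0.59*b^3 - 2.85*b^2 + 1.02*b + 1.11
(3) = -25.7792*o^4 + 16.8502*o^3 + 36.0502*o^2 - 18.0546*o - 2.628
(4) = 3*z^5 - z^4 - 18*z^3 - 20*z^2 - 16*z - 4
(5) = h^3 + 3*h^2 - 6*h - 1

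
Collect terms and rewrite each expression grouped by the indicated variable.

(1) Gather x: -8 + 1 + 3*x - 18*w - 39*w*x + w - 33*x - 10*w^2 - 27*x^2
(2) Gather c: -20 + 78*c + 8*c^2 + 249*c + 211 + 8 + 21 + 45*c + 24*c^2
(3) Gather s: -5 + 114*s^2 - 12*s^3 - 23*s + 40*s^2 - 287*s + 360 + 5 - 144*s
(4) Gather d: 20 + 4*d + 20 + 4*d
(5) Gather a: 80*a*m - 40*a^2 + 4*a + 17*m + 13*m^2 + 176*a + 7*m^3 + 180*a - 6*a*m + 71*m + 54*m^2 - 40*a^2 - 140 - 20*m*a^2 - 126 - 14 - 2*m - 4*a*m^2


(1) = -10*w^2 - 17*w - 27*x^2 + x*(-39*w - 30) - 7
(2) = 32*c^2 + 372*c + 220
(3) = -12*s^3 + 154*s^2 - 454*s + 360
(4) = 8*d + 40
(5) = a^2*(-20*m - 80) + a*(-4*m^2 + 74*m + 360) + 7*m^3 + 67*m^2 + 86*m - 280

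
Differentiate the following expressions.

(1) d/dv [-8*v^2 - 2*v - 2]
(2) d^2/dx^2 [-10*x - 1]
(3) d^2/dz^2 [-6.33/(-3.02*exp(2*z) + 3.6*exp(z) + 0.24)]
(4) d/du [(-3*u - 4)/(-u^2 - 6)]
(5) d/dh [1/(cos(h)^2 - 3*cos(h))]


(1) = -16*v - 2
(2) = 0
(3) = ((22.788 - 76.4664*exp(z))*(-3.02*exp(2*z) + 3.6*exp(z) + 0.24) - 6.33*(6.04*exp(z) - 3.6)*(12.08*exp(z) - 7.2)*exp(z))*exp(z)/(-3.02*exp(2*z) + 3.6*exp(z) + 0.24)^3
(4) = (-3*u^2 - 8*u + 18)/(u^4 + 12*u^2 + 36)
(5) = (2*cos(h) - 3)*sin(h)/((cos(h) - 3)^2*cos(h)^2)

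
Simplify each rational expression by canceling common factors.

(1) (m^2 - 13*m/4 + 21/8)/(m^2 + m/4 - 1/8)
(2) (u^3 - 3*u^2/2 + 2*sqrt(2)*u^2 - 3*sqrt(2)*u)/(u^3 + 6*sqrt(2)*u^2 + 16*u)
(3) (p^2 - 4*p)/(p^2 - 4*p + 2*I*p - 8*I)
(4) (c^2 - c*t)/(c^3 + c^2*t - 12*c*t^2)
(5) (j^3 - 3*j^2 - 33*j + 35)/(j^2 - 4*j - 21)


(1) = (8*m^2 - 26*m + 21)/(8*m^2 + 2*m - 1)
(2) = (2*u - 3)/(2*u + 8*sqrt(2))
(3) = p/(p + 2*I)
(4) = (-c + t)/(-c^2 - c*t + 12*t^2)
(5) = (j^2 + 4*j - 5)/(j + 3)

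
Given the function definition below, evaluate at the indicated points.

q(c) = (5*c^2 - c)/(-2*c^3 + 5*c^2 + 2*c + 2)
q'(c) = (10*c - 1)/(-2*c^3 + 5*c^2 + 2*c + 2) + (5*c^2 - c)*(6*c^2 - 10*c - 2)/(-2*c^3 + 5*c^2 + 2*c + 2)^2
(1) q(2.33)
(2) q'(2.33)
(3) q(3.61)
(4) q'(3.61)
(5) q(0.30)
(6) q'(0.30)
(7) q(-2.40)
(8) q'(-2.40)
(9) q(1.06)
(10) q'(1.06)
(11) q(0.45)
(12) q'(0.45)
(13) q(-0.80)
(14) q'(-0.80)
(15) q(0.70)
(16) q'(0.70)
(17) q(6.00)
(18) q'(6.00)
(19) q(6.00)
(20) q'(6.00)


(1) = 2.92
(2) = 5.12
(3) = -3.12
(4) = 4.57
(5) = 0.05
(6) = 0.59
(7) = 0.58
(8) = 0.15
(9) = 0.62
(10) = 0.81
(11) = 0.15
(12) = 0.72
(13) = 0.87
(14) = -0.11
(15) = 0.34
(16) = 0.76
(17) = -0.73
(18) = 0.23
(19) = -0.73
(20) = 0.23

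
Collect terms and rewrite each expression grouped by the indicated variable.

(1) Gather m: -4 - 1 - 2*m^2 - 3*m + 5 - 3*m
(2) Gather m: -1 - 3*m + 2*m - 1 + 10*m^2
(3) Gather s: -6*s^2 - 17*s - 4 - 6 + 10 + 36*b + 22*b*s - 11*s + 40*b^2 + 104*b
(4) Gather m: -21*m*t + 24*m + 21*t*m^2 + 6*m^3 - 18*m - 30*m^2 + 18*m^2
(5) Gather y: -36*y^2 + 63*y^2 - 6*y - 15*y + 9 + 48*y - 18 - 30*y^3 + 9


(1) = -2*m^2 - 6*m
(2) = 10*m^2 - m - 2
(3) = 40*b^2 + 140*b - 6*s^2 + s*(22*b - 28)
(4) = 6*m^3 + m^2*(21*t - 12) + m*(6 - 21*t)
(5) = -30*y^3 + 27*y^2 + 27*y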